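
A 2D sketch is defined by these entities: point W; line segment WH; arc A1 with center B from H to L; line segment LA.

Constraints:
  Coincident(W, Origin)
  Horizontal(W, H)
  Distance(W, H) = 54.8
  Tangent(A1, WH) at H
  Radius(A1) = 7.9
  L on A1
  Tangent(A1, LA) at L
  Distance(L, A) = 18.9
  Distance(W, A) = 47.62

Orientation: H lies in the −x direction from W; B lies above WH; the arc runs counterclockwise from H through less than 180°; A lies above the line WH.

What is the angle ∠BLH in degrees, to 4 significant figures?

53.99°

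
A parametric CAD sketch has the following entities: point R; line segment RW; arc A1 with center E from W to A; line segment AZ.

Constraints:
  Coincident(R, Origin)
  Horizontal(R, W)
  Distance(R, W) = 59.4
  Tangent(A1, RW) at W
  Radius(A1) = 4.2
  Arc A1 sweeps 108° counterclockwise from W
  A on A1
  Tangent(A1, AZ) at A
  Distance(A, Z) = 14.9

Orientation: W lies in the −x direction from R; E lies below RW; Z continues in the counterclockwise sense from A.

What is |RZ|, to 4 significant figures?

61.99

R is at the origin; R and W share the same y with |RW| = 59.4 and W on the −x side, so W = (-59.40, 0.000). Since A1 is tangent to RW there, EW ⟂ RW, so E = W + (0, -4.2) = (-59.40, -4.200). On A1, W sits at bearing 90° from E; a 108° counterclockwise sweep puts A at bearing 198°, so A = E + 4.2·(cos 198°, sin 198°) = (-63.39, -5.498). Since A1 is tangent to AZ there, EA ⟂ AZ, so AZ runs along (−sin 198°, cos 198°); with |AZ| = 14.9, Z = (-58.79, -19.67). Then |RZ| = |Z − R| = 61.99.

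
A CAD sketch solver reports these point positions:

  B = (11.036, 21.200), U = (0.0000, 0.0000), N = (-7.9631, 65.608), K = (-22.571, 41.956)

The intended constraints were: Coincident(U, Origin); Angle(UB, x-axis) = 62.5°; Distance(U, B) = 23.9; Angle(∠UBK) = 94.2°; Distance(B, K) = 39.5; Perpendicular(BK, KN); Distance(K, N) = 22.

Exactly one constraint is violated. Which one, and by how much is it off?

Distance(K, N) = 22 — off by 5.80.

U = (0.00, 0.00) ✓; UB at 62.50° ✓; |UB| = 23.90 ✓; ∠UBK = 94.20° ✓; |BK| = 39.50 ✓; ∠(BK, KN) = 90.00° ✓; |KN| = 27.80 ✗.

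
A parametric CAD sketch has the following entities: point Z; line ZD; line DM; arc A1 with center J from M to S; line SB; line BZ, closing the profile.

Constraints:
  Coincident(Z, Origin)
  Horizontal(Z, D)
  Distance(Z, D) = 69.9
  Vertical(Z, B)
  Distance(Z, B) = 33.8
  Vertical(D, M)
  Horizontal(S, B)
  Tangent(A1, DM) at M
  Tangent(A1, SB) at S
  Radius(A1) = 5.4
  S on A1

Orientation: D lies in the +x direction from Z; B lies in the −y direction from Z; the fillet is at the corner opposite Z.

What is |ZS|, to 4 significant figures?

72.82

Z is at the origin; Z and D share the same y with |ZD| = 69.9 and D on the +x side, so D = (69.90, 0.000). Z and B share the same x with |ZB| = 33.8 and B on the −y side, so B = (0.000, -33.80). The virtual corner opposite Z is at (69.90, -33.80). The tangent condition forces JM to be normal to DM and tangency of A1 to SB means the radius JS is perpendicular to SB, with radius 5.4, so the center J sits 5.4 in from both sides at J = (64.50, -28.40). That places the tangent points at M = (69.90, -28.40) on DM and S = (64.50, -33.80) on SB. Then |ZS| = |S − Z| = 72.82.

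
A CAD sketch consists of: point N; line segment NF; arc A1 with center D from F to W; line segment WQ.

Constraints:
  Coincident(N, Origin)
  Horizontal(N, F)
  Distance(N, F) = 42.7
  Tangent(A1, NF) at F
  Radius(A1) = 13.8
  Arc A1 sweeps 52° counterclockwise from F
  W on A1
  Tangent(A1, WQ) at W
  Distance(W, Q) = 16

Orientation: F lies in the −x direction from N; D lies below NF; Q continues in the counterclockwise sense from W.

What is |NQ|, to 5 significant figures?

65.906

N is at the origin; N and F share the same y with |NF| = 42.7 and F on the −x side, so F = (-42.700, 0.0000). The tangent condition forces DF to be normal to NF, so D = F + (0, -13.8) = (-42.700, -13.800). On A1, F sits at bearing 90° from D; a 52° counterclockwise sweep puts W at bearing 142°, so W = D + 13.8·(cos 142°, sin 142°) = (-53.575, -5.3039). The tangent condition forces DW to be normal to WQ, so WQ runs along (−sin 142°, cos 142°); with |WQ| = 16.0, Q = (-63.425, -17.912). Then |NQ| = |Q − N| = 65.906.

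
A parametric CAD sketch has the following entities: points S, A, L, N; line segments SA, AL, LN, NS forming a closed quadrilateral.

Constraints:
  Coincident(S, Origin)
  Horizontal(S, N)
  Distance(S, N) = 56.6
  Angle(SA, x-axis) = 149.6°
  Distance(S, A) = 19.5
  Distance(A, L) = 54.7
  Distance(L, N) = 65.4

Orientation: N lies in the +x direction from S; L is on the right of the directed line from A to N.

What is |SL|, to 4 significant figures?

40.58

S is at the origin; SN is horizontal with |SN| = 56.6 and N in +x, so N = (56.6, 0). SA runs at 149.6° with |SA| = 19.5, so A = (-16.82, 9.868). L is determined by |AL| = 54.7 and |LN| = 65.4 together: it lies at the intersection of circle(A, 54.7) and circle(N, 65.4). With |AN| = 74.08, the foot of the radical line on AN is 28.37 from A and the perpendicular offset is √(54.7² − 28.37²) = 46.77. Taking the right-of-AN solution: L = (5.064, -40.26).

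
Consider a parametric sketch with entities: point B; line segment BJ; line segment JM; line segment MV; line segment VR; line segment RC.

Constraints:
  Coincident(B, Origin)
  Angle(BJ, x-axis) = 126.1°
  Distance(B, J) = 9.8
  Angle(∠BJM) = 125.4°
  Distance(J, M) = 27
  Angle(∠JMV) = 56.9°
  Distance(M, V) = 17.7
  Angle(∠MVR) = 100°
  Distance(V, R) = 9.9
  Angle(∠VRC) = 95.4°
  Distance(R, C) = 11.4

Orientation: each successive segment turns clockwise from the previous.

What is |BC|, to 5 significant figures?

19.085

B is at the origin; BJ runs at 126.1° with length 9.8, so J = (-5.7741, 7.9183). ∠BJM = 125.4° gives JM at 71.500° from the x-axis; with |JM| = 27.0, M = (2.7931, 33.523). ∠JMV = 56.9° gives MV at -51.600° from the x-axis; with |MV| = 17.7, V = (13.787, 19.652). ∠MVR = 100.0° gives VR at -131.60° from the x-axis; with |VR| = 9.9, R = (7.2145, 12.248). ∠VRC = 95.4° gives RC at 143.80° from the x-axis; with |RC| = 11.4, C = (-1.9848, 18.981). Then |BC| = |C − B| = 19.085.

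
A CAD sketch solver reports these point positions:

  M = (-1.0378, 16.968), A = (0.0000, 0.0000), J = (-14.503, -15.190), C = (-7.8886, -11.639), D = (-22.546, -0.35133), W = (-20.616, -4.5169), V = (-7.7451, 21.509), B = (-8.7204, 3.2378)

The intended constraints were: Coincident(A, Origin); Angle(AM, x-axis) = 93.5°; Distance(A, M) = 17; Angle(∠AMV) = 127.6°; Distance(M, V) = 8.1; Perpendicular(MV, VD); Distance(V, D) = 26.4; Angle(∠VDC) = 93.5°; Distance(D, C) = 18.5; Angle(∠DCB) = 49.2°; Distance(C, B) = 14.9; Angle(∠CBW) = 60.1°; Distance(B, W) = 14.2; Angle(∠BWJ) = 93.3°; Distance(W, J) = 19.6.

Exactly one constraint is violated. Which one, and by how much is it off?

Distance(W, J) = 19.6 — off by 7.30.

A = (0.00, 0.00) ✓; AM at 93.50° ✓; |AM| = 17.00 ✓; ∠AMV = 127.6° ✓; |MV| = 8.100 ✓; ∠(MV, VD) = 90.00° ✓; |VD| = 26.40 ✓; ∠VDC = 93.50° ✓; |DC| = 18.50 ✓; ∠DCB = 49.20° ✓; |CB| = 14.90 ✓; ∠CBW = 60.10° ✓; |BW| = 14.20 ✓; ∠BWJ = 93.30° ✓; |WJ| = 12.30 ✗.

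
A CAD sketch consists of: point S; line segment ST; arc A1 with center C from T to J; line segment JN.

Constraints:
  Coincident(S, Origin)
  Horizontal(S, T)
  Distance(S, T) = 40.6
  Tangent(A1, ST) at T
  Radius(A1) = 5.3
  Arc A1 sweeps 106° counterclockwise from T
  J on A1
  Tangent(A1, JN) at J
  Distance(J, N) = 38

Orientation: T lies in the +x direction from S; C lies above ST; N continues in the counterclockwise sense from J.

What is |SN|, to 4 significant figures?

55.81

On A1, T sits at bearing -90° from C; a 106° counterclockwise sweep puts J at bearing 16°, so J = C + 5.3·(cos 16°, sin 16°) = (45.69, 6.761). Tangency of A1 to JN means the radius CJ is perpendicular to JN, so JN runs along (−sin 16°, cos 16°); with |JN| = 38.0, N = (35.22, 43.29). Then |SN| = |N − S| = 55.81.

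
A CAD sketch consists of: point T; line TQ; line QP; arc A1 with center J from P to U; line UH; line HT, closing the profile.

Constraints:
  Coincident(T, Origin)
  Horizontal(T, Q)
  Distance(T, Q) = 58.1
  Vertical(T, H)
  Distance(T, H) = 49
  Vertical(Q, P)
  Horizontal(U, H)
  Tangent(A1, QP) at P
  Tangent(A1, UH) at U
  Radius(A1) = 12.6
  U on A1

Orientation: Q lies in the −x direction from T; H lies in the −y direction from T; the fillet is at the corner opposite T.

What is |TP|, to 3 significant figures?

68.6

The virtual corner opposite T is at (-58.1, -49.0). Tangency of A1 to QP means the radius JP is perpendicular to QP and tangency of A1 to UH means the radius JU is perpendicular to UH, with radius 12.6, so the center J sits 12.6 in from both sides at J = (-45.5, -36.4). That places the tangent points at P = (-58.1, -36.4) on QP and U = (-45.5, -49.0) on UH. Then |TP| = |P − T| = 68.6.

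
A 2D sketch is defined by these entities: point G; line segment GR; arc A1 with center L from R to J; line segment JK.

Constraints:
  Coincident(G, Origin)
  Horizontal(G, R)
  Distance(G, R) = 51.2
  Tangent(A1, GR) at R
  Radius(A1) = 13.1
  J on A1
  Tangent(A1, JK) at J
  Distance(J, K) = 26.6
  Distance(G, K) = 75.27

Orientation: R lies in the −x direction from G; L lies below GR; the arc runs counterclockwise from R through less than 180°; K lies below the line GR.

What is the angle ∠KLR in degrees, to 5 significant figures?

154.86°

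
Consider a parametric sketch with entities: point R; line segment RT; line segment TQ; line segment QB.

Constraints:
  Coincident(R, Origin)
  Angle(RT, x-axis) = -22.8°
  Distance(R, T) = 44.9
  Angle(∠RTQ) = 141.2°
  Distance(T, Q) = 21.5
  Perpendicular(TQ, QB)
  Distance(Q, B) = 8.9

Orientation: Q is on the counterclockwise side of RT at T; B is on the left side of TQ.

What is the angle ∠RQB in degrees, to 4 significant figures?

63.53°

R is at the origin; RT runs at -22.8° with length 44.9, so T = 44.9·(cos -22.8°, sin -22.8°) = (41.39, -17.40). ∠RTQ = 141.2°, so TQ runs at -22.8° + (180° − 141.2°) = 16.00° from the x-axis; with |TQ| = 21.5, Q = T + 21.5·(cos 16.00°, sin 16.00°) = (62.06, -11.47). TQ is perpendicular to QB; with |QB| = 8.9 on the left of TQ, B = Q + 8.9·(-0.2756, 0.9613) = (59.61, -2.918). Then cos ∠RQB = QR·QB / (|QR||QB|), giving 63.53°.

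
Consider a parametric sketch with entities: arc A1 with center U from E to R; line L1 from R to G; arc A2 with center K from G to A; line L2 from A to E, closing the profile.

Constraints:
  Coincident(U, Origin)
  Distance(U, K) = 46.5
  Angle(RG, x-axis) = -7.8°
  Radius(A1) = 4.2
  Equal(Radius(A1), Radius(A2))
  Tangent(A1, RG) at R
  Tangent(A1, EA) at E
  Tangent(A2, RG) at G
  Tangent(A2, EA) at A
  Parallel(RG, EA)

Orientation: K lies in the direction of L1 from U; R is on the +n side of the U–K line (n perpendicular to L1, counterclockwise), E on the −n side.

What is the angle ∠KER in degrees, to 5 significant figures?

84.839°

U is at the origin and K lies 46.5 along u from U, so K = 46.5·u = (46.070, -6.3108). Tangency of A1 to both parallel lines with radius 4.2 puts R and E at U ± 4.2·n: R = (0.57001, 4.1611), E = (-0.57001, -4.1611). Then cos ∠KER = EK·ER / (|EK||ER|), giving 84.839°.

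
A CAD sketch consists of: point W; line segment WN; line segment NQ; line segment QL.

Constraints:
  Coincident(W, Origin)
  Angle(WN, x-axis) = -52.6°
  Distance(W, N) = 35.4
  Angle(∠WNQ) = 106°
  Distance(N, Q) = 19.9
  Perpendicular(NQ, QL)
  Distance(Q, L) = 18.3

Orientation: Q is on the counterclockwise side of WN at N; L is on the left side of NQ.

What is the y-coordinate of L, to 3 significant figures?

-3.82

W is at the origin; WN runs at -52.6° with length 35.4, so N = 35.4·(cos -52.6°, sin -52.6°) = (21.5, -28.1). ∠WNQ = 106.0°, so NQ runs at -52.6° + (180° − 106.0°) = 21.4° from the x-axis; with |NQ| = 19.9, Q = N + 19.9·(cos 21.4°, sin 21.4°) = (40.0, -20.9). NQ is perpendicular to QL; with |QL| = 18.3 on the left of NQ, L = Q + 18.3·(-0.365, 0.931) = (33.4, -3.82). So L.y = -3.82.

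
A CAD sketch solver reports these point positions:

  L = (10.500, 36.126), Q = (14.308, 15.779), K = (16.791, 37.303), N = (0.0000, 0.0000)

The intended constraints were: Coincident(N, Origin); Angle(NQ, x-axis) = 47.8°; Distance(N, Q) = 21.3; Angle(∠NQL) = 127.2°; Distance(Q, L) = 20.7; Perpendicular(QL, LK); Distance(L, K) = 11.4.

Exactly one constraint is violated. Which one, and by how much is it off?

Distance(L, K) = 11.4 — off by 5.00.

N = (0.00, 0.00) ✓; NQ at 47.80° ✓; |NQ| = 21.30 ✓; ∠NQL = 127.2° ✓; |QL| = 20.70 ✓; ∠(QL, LK) = 90.00° ✓; |LK| = 6.400 ✗.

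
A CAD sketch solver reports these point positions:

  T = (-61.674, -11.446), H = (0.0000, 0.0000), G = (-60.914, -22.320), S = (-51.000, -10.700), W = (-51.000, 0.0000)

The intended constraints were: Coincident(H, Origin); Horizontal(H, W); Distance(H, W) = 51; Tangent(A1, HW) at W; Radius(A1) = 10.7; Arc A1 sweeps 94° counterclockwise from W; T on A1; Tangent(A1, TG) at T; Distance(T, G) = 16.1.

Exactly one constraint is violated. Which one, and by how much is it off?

Distance(T, G) = 16.1 — off by 5.20.

H = (0.00, 0.00) ✓; H.y = 0.00, W.y = 0.00 ✓; |HW| = 51.00 ✓; ∠(SW, WH) = 90.00° ✓; |SW| = 10.70 ✓; bearing(S→T) − bearing(S→W) = 94.00° ✓; |ST| = 10.70 ✓; ∠(ST, TG) = 90.00° ✓; |TG| = 10.90 ✗.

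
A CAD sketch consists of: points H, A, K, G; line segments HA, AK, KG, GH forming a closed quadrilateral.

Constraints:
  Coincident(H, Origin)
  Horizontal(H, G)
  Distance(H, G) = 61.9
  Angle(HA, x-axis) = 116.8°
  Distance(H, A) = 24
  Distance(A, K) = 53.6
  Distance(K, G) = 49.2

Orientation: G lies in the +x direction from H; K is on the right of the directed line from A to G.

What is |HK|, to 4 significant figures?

29.88

H is at the origin; HG is horizontal with |HG| = 61.9 and G in +x, so G = (61.9, 0). HA runs at 116.8° with |HA| = 24.0, so A = (-10.82, 21.42). K is determined by |AK| = 53.6 and |KG| = 49.2 together: it lies at the intersection of circle(A, 53.6) and circle(G, 49.2). With |AG| = 75.81, the foot of the radical line on AG is 40.89 from A and the perpendicular offset is √(53.6² − 40.89²) = 34.66. Taking the right-of-AG solution: K = (18.61, -23.38).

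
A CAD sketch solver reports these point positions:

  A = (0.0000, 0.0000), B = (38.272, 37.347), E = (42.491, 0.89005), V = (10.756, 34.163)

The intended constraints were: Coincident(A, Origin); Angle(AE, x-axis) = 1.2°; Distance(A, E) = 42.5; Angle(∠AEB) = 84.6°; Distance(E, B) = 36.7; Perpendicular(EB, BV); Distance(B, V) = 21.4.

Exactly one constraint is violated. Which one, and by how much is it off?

Distance(B, V) = 21.4 — off by 6.30.

A = (0.00, 0.00) ✓; AE at 1.200° ✓; |AE| = 42.50 ✓; ∠AEB = 84.60° ✓; |EB| = 36.70 ✓; ∠(EB, BV) = 90.00° ✓; |BV| = 27.70 ✗.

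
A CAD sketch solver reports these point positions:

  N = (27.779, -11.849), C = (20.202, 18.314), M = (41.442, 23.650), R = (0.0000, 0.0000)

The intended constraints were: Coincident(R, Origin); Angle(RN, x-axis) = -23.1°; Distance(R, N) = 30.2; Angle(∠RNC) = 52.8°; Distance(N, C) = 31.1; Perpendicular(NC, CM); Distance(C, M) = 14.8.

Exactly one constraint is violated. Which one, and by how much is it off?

Distance(C, M) = 14.8 — off by 7.10.

R = (0.00, 0.00) ✓; RN at -23.10° ✓; |RN| = 30.20 ✓; ∠RNC = 52.80° ✓; |NC| = 31.10 ✓; ∠(NC, CM) = 90.00° ✓; |CM| = 21.90 ✗.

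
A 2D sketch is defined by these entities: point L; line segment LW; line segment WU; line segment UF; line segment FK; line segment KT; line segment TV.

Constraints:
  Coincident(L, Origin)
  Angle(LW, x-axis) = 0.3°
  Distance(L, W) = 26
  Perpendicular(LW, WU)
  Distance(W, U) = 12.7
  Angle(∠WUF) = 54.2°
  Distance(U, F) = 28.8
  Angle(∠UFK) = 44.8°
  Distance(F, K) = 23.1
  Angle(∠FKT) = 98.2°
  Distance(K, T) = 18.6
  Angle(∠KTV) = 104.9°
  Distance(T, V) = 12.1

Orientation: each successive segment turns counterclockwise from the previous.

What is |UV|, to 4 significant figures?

6.480

L is at the origin; LW runs at 0.3° with length 26.0, so W = (26.00, 0.1361). The perpendicularity gives WU at right angles to LW, so WU runs at 90.30°; with |WU| = 12.7, U = (25.93, 12.84). ∠WUF = 54.2° gives UF at -143.9° from the x-axis; with |UF| = 28.8, F = (2.663, -4.133). ∠UFK = 44.8° gives FK at -8.700° from the x-axis; with |FK| = 23.1, K = (25.50, -7.627). ∠FKT = 98.2° gives KT at 73.10° from the x-axis; with |KT| = 18.6, T = (30.90, 10.17). ∠KTV = 104.9° gives TV at 148.2° from the x-axis; with |TV| = 12.1, V = (20.62, 16.55). Then |UV| = |V − U| = 6.480.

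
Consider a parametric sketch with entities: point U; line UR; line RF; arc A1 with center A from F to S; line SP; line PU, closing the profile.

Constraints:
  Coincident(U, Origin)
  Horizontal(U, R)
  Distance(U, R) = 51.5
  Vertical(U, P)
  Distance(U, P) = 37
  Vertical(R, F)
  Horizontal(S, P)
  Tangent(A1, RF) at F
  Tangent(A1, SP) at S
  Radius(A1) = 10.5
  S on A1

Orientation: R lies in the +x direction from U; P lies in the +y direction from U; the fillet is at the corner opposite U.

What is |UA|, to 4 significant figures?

48.82

U is at the origin; U and R share the same y with |UR| = 51.5 and R on the +x side, so R = (51.50, 0.000). UP is vertical with |UP| = 37.0 and P on the +y side, so P = (0.000, 37.00). The virtual corner opposite U is at (51.50, 37.00). A1 meets RF tangentially, so AF is at right angles to RF and A1 meets SP tangentially, so AS is at right angles to SP, with radius 10.5, so the center A sits 10.5 in from both sides at A = (41.00, 26.50). Then |UA| = |A − U| = 48.82.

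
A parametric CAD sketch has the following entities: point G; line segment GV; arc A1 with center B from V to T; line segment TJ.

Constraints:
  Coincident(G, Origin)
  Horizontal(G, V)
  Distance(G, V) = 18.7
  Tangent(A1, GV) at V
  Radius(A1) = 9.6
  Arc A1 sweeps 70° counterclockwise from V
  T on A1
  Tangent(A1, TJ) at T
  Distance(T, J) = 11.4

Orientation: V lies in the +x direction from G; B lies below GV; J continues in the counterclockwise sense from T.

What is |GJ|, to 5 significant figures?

17.983

G is at the origin; GV is horizontal with |GV| = 18.7 and V on the +x side, so V = (18.700, 0.0000). Since A1 is tangent to GV there, BV ⟂ GV, so B = V + (0, -9.6) = (18.700, -9.6000). On A1, V sits at bearing 90° from B; a 70° counterclockwise sweep puts T at bearing 160°, so T = B + 9.6·(cos 160°, sin 160°) = (9.6790, -6.3166). Since A1 is tangent to TJ there, BT ⟂ TJ, so TJ runs along (−sin 160°, cos 160°); with |TJ| = 11.4, J = (5.7799, -17.029). Then |GJ| = |J − G| = 17.983.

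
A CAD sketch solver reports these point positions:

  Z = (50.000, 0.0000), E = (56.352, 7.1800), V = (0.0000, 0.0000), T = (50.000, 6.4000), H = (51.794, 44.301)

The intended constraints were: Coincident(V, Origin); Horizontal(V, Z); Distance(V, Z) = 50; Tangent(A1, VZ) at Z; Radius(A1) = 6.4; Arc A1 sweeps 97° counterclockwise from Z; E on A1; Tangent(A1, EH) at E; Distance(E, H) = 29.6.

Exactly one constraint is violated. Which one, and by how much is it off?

Distance(E, H) = 29.6 — off by 7.80.

V = (0.00, 0.00) ✓; V.y = 0.00, Z.y = 0.00 ✓; |VZ| = 50.00 ✓; ∠(TZ, ZV) = 90.00° ✓; |TZ| = 6.400 ✓; bearing(T→E) − bearing(T→Z) = 97.00° ✓; |TE| = 6.400 ✓; ∠(TE, EH) = 90.00° ✓; |EH| = 37.40 ✗.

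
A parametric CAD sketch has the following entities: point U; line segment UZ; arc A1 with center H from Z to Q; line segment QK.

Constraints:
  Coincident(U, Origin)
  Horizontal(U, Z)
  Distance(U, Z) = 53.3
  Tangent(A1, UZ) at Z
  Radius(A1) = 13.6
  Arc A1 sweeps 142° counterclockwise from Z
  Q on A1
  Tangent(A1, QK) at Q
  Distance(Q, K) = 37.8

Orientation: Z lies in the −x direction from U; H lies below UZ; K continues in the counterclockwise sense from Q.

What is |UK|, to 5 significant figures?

57.284

On A1, Z sits at bearing 90° from H; a 142° counterclockwise sweep puts Q at bearing 232°, so Q = H + 13.6·(cos 232°, sin 232°) = (-61.673, -24.317). The tangent condition forces HQ to be normal to QK, so QK runs along (−sin 232°, cos 232°); with |QK| = 37.8, K = (-31.886, -47.589). Then |UK| = |K − U| = 57.284.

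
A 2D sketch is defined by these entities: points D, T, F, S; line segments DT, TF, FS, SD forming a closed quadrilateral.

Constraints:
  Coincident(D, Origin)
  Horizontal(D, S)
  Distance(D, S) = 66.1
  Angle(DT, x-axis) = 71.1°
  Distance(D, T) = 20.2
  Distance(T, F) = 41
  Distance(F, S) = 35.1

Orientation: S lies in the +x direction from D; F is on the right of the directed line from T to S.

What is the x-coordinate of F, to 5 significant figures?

33.146

Checks: |TF| = 41.00 ✓; |FS| = 35.10 ✓.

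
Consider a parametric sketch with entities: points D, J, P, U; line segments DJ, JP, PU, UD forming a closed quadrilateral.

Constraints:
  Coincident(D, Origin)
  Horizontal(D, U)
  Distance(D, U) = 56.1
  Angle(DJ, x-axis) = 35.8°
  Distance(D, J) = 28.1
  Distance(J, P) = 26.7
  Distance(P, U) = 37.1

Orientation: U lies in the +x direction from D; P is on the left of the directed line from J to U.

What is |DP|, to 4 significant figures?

54.70

D is at the origin; DU is horizontal with |DU| = 56.1 and U in +x, so U = (56.1, 0). DJ runs at 35.8° with |DJ| = 28.1, so J = (22.79, 16.44). P is determined by |JP| = 26.7 and |PU| = 37.1 together: it lies at the intersection of circle(J, 26.7) and circle(U, 37.1). With |JU| = 37.14, the foot of the radical line on JU is 9.640 from J and the perpendicular offset is √(26.7² − 9.640²) = 24.90. Taking the left-of-JU solution: P = (42.45, 34.50).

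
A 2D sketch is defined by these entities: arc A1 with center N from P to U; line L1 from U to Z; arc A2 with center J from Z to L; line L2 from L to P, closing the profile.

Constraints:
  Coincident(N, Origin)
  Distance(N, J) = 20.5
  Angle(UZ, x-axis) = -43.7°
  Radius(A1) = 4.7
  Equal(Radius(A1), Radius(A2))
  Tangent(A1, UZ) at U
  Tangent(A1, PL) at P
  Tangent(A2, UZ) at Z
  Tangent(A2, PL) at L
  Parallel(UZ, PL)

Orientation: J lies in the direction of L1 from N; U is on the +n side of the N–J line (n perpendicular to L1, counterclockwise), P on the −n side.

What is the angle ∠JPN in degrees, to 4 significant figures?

77.09°

N is at the origin and J lies 20.5 along u from N, so J = 20.5·u = (14.82, -14.16). Tangency of A1 to both parallel lines with radius 4.7 puts U and P at N ± 4.7·n: U = (3.247, 3.398), P = (-3.247, -3.398). Then cos ∠JPN = PJ·PN / (|PJ||PN|), giving 77.09°.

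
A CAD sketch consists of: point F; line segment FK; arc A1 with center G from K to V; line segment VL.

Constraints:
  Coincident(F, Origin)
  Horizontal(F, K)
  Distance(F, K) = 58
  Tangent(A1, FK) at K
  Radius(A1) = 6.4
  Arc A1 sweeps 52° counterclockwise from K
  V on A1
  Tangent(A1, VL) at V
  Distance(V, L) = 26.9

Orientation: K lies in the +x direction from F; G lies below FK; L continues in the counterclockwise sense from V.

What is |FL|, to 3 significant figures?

43.4

On A1, K sits at bearing 90° from G; a 52° counterclockwise sweep puts V at bearing 142°, so V = G + 6.4·(cos 142°, sin 142°) = (53.0, -2.46). Tangency of A1 to VL means the radius GV is perpendicular to VL, so VL runs along (−sin 142°, cos 142°); with |VL| = 26.9, L = (36.4, -23.7). Then |FL| = |L − F| = 43.4.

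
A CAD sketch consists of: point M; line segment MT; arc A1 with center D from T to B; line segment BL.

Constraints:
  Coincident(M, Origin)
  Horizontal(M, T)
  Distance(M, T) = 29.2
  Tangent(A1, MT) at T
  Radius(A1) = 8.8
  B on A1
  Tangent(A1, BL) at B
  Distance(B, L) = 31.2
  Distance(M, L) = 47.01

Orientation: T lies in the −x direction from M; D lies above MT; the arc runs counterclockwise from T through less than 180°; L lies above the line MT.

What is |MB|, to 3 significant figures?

22.6

Checks: |DB| = 8.800 ✓; ∠(DB, BL) = 90.00° ✓; |BL| = 31.20 ✓; |ML| = 47.01 ✓.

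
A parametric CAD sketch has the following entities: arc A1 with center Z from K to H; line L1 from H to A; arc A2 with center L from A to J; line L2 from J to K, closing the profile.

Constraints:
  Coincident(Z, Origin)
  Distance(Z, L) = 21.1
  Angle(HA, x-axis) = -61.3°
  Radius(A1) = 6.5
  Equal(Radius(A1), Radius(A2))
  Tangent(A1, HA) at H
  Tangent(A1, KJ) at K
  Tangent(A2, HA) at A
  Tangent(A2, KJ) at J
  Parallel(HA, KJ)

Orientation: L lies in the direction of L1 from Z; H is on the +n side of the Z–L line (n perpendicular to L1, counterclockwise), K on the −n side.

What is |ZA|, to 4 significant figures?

22.08

The slot axis is L1's direction at -61.3°, so u = (cos -61.3°, sin -61.3°) = (0.4802, -0.8771) and n = (−sin -61.3°, cos -61.3°) = (0.8771, 0.4802). Z is at the origin and L lies 21.1 along u from Z, so L = 21.1·u = (10.13, -18.51). Tangency of A1 to both parallel lines with radius 6.5 puts H and K at Z ± 6.5·n: H = (5.701, 3.121), K = (-5.701, -3.121). Equal radii place A and J the same way about L: A = L + 6.5·n = (15.83, -15.39), J = L − 6.5·n = (4.431, -21.63). Then |ZA| = |A − Z| = 22.08.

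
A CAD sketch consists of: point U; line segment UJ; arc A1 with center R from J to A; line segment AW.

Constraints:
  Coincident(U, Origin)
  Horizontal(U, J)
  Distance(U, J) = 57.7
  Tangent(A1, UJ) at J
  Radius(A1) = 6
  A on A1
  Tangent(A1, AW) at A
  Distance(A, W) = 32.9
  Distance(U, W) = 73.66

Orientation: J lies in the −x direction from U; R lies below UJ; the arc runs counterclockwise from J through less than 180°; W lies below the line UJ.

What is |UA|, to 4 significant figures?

64.00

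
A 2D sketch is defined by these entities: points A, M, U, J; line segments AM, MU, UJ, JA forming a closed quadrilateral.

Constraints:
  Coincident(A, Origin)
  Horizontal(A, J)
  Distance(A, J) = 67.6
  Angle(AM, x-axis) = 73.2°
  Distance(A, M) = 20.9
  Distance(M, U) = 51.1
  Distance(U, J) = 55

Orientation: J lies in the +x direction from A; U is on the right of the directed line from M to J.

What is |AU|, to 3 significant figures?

35.6

Checks: |MU| = 51.10 ✓; |UJ| = 55.00 ✓.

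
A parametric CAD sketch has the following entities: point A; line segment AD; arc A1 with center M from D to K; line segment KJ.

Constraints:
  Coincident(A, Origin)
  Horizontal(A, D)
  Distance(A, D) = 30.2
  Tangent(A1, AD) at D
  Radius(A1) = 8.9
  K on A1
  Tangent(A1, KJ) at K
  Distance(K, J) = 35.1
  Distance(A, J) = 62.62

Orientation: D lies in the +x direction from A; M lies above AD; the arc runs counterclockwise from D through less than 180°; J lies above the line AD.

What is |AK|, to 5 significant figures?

39.380

A is at the origin; AD is horizontal with |AD| = 30.2 and D on the +x side, so D = (30.200, 0.0000). Since A1 is tangent to AD there, MD ⟂ AD, so M = D + (0, 8.9) = (30.200, 8.9000). Since MK ⟂ KJ (tangency), |MJ| = √(8.9² + 35.1²) = 36.211 regardless of where K sits on A1. So J lies on both circle(A, 62.62) and circle(M, 36.211); the above-AD intersection is J = (47.651, 40.628). K is the foot of the tangent from J: K = (38.813, 6.6591).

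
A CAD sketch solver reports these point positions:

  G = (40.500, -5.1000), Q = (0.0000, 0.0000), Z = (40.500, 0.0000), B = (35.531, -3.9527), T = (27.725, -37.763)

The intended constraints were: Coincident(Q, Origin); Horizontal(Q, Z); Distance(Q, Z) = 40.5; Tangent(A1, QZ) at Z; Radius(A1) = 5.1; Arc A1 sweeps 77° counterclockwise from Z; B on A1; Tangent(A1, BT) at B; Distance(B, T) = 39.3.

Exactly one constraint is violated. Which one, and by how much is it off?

Distance(B, T) = 39.3 — off by 4.60.

Q = (0.00, 0.00) ✓; Q.y = 0.00, Z.y = 0.00 ✓; |QZ| = 40.50 ✓; ∠(GZ, ZQ) = 90.00° ✓; |GZ| = 5.100 ✓; bearing(G→B) − bearing(G→Z) = 77.00° ✓; |GB| = 5.100 ✓; ∠(GB, BT) = 90.00° ✓; |BT| = 34.70 ✗.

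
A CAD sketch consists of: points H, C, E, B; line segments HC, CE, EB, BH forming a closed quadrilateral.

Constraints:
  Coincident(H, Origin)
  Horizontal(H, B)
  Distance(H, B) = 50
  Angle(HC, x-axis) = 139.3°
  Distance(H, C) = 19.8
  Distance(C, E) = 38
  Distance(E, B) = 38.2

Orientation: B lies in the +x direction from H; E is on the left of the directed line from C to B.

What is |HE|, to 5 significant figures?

32.612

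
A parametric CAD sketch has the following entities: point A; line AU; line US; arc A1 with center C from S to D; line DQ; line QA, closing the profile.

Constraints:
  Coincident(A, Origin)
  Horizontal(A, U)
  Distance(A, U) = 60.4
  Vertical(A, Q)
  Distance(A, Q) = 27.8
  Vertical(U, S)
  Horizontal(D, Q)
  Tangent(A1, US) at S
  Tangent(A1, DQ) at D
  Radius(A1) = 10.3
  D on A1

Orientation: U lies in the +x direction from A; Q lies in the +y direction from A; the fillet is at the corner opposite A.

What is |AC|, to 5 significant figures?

53.068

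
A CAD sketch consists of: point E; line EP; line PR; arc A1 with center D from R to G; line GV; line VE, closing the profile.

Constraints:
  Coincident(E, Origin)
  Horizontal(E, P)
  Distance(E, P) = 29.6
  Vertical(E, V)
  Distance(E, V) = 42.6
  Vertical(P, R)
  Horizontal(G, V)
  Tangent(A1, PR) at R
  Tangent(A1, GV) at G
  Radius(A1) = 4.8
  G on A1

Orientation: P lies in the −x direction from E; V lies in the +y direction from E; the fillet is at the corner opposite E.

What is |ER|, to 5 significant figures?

48.010

E is at the origin; EP is horizontal with |EP| = 29.6 and P on the −x side, so P = (-29.600, 0.0000). E and V share the same x with |EV| = 42.6 and V on the +y side, so V = (0.0000, 42.600). The virtual corner opposite E is at (-29.600, 42.600). The tangent condition forces DR to be normal to PR and since A1 is tangent to GV there, DG ⟂ GV, with radius 4.8, so the center D sits 4.8 in from both sides at D = (-24.800, 37.800). That places the tangent points at R = (-29.600, 37.800) on PR and G = (-24.800, 42.600) on GV. Then |ER| = |R − E| = 48.010.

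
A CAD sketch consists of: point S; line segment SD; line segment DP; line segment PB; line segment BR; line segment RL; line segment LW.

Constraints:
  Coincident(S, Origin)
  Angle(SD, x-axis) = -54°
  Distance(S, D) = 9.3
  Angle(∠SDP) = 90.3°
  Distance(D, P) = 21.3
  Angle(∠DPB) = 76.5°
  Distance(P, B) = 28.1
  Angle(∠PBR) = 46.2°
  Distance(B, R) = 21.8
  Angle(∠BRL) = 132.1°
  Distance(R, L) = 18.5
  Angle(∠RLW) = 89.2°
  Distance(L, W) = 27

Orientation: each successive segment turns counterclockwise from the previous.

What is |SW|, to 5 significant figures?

35.478

S is at the origin; SD runs at -54.0° with length 9.3, so D = (5.4664, -7.5239). ∠SDP = 90.3° gives DP at 35.700° from the x-axis; with |DP| = 21.3, P = (22.764, 4.9056). ∠DPB = 76.5° gives PB at 139.20° from the x-axis; with |PB| = 28.1, B = (1.4922, 23.267). ∠PBR = 46.2° gives BR at -87.000° from the x-axis; with |BR| = 21.8, R = (2.6331, 1.4966). ∠BRL = 132.1° gives RL at -39.100° from the x-axis; with |RL| = 18.5, L = (16.990, -10.171). ∠RLW = 89.2° gives LW at 51.700° from the x-axis; with |LW| = 27.0, W = (33.724, 11.018). Then |SW| = |W − S| = 35.478.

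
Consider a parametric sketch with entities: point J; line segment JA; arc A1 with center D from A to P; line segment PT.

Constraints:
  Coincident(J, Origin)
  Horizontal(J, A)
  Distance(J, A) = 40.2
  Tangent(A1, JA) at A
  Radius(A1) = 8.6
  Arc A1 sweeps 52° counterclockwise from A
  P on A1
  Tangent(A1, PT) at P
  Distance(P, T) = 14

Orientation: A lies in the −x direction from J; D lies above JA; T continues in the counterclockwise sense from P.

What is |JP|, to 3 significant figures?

33.6

J is at the origin; J and A share the same y with |JA| = 40.2 and A on the −x side, so A = (-40.2, 0.00). The tangent condition forces DA to be normal to JA, so D = A + (0, 8.6) = (-40.2, 8.60). On A1, A sits at bearing -90° from D; a 52° counterclockwise sweep puts P at bearing -38°, so P = D + 8.6·(cos -38°, sin -38°) = (-33.4, 3.31). Then |JP| = |P − J| = 33.6.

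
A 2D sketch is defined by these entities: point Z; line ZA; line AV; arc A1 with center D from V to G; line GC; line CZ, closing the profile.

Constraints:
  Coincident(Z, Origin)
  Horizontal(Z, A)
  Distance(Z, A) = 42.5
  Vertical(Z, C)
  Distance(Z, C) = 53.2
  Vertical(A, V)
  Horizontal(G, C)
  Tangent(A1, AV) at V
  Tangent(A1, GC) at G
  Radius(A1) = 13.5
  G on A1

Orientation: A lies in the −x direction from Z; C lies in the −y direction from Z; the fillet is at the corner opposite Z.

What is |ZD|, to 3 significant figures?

49.2

Z and C share the same x with |ZC| = 53.2 and C on the −y side, so C = (0.00, -53.2). The virtual corner opposite Z is at (-42.5, -53.2). A1 meets AV tangentially, so DV is at right angles to AV and the tangent condition forces DG to be normal to GC, with radius 13.5, so the center D sits 13.5 in from both sides at D = (-29.0, -39.7). Then |ZD| = |D − Z| = 49.2.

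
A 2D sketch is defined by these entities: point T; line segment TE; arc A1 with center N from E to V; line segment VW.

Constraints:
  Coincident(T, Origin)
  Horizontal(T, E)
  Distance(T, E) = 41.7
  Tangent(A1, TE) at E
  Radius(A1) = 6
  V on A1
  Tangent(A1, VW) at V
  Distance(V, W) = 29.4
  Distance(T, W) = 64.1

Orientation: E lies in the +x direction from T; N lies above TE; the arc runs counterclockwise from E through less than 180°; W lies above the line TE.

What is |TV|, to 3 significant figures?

47.7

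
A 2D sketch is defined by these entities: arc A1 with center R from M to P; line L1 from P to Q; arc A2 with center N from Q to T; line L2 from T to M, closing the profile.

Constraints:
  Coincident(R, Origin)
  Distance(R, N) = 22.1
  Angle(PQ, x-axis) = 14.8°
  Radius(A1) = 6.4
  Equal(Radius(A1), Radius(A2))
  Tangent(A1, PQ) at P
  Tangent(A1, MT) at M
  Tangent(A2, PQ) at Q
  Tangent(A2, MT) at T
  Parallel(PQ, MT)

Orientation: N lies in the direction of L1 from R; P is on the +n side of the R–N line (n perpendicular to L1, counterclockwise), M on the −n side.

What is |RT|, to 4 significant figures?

23.01

The slot axis is L1's direction at 14.8°, so u = (cos 14.8°, sin 14.8°) = (0.9668, 0.2554) and n = (−sin 14.8°, cos 14.8°) = (-0.2554, 0.9668). R is at the origin and N lies 22.1 along u from R, so N = 22.1·u = (21.37, 5.645). Tangency of A1 to both parallel lines with radius 6.4 puts P and M at R ± 6.4·n: P = (-1.635, 6.188), M = (1.635, -6.188). Equal radii place Q and T the same way about N: Q = N + 6.4·n = (19.73, 11.83), T = N − 6.4·n = (23.00, -0.5423). Then |RT| = |T − R| = 23.01.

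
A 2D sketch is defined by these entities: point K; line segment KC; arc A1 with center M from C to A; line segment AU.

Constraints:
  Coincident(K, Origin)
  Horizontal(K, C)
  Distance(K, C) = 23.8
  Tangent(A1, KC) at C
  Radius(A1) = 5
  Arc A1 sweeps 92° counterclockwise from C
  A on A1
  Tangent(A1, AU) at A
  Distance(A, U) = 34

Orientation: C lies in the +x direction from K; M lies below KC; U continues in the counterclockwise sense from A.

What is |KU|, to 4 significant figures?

43.96

K is at the origin; K and C share the same y with |KC| = 23.8 and C on the +x side, so C = (23.80, 0.000). A1 meets KC tangentially, so MC is at right angles to KC, so M = C + (0, -5) = (23.80, -5.000). On A1, C sits at bearing 90° from M; a 92° counterclockwise sweep puts A at bearing 182°, so A = M + 5.0·(cos 182°, sin 182°) = (18.80, -5.174). A1 meets AU tangentially, so MA is at right angles to AU, so AU runs along (−sin 182°, cos 182°); with |AU| = 34.0, U = (19.99, -39.15). Then |KU| = |U − K| = 43.96.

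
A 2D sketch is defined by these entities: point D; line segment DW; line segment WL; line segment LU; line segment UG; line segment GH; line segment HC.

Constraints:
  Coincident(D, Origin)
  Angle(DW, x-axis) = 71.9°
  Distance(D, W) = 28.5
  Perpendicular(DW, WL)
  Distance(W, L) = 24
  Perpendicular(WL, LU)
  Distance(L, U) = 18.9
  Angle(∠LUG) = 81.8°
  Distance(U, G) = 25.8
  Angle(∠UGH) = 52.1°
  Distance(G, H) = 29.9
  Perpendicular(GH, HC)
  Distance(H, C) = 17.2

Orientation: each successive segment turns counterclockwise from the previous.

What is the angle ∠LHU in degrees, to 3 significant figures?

26.6°

∠LUG = 81.8° gives UG at -9.90° from the x-axis; with |UG| = 25.8, G = (5.59, 12.1). ∠UGH = 52.1° gives GH at 118° from the x-axis; with |GH| = 29.9, H = (-8.45, 38.5). Then cos ∠LHU = HL·HU / (|HL||HU|), giving 26.6°.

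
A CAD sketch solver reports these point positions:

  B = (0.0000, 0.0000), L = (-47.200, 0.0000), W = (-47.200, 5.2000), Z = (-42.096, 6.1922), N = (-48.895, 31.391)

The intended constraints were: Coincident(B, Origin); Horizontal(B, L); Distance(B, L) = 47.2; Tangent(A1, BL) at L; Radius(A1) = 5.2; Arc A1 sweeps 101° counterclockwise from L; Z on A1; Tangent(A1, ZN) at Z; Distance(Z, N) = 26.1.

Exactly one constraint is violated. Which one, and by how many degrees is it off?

Tangent(A1, ZN) at Z — off by 4.10°.

B = (0.00, 0.00) ✓; B.y = 0.00, L.y = 0.00 ✓; |BL| = 47.20 ✓; ∠(WL, LB) = 90.00° ✓; |WL| = 5.200 ✓; bearing(W→Z) − bearing(W→L) = 101.0° ✓; |WZ| = 5.200 ✓; ∠(WZ, ZN) = 85.90° ✗; |ZN| = 26.10 ✓.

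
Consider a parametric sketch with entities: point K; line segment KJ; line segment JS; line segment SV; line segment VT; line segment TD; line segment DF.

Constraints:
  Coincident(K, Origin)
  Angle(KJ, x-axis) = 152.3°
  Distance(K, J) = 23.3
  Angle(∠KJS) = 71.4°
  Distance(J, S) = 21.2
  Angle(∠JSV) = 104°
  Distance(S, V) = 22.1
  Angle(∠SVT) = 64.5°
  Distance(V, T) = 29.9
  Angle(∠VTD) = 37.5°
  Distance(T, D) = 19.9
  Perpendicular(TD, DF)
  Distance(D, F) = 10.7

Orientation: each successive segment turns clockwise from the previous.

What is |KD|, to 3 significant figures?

17.2

∠SVT = 64.5° gives VT at -148° from the x-axis; with |VT| = 29.9, T = (-11.9, -2.26). ∠VTD = 37.5° gives TD at 69.7° from the x-axis; with |TD| = 19.9, D = (-5.02, 16.4). Then |KD| = |D − K| = 17.2.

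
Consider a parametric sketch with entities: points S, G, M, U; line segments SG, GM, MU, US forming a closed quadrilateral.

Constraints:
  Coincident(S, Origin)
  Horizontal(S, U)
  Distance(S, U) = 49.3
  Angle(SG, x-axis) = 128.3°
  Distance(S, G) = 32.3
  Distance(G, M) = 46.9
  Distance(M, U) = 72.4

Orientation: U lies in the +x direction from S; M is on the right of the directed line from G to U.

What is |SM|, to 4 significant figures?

29.28

Checks: |GM| = 46.90 ✓; |MU| = 72.40 ✓.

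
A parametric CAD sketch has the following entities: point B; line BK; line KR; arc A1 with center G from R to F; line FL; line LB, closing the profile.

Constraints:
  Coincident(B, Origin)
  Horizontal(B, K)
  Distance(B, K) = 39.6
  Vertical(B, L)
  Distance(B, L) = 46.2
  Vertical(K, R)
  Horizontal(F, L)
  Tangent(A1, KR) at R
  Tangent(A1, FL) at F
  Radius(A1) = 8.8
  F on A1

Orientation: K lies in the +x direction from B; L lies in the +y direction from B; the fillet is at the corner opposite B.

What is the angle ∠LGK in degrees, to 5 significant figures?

119.19°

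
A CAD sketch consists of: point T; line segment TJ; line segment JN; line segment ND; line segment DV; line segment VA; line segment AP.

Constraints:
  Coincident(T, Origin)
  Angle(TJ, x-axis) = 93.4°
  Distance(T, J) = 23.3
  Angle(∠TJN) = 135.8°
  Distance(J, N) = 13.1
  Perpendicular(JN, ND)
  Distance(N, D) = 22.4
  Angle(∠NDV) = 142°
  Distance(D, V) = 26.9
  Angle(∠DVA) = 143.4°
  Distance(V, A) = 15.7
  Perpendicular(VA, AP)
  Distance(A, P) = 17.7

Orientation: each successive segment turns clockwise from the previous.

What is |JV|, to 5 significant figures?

43.735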